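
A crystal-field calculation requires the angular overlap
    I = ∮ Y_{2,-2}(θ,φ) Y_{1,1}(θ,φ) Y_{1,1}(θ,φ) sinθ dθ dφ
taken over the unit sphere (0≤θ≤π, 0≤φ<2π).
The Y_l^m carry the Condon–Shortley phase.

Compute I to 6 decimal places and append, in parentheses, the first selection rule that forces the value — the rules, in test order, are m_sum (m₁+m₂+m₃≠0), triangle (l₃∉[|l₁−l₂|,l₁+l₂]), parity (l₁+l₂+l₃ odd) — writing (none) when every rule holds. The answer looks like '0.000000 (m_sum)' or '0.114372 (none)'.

Rules hold: Σm=0, L=4 even, 1≤1≤3.
N = 5·3·3 = 45
Δ = 2!·2!·0!/5! = 1/30
Racah Σ t=1..1: t=1:−1/1 = -1/1
⇒ 3j(2 1 1; 0 0 0)² = 2/15, sgn +1
Racah Σ t=2..2: t=2:+1/4 = 1/4
⇒ 3j(2 1 1; -2 1 1)² = 1/5, sgn +1
4πI² = N·(3j₀)²·(3jₘ)² = 6/5
I = +1·√(1.2/4π) = 0.30901936
No selection rule forces the value: the integral is nonzero (none).

0.309019 (none)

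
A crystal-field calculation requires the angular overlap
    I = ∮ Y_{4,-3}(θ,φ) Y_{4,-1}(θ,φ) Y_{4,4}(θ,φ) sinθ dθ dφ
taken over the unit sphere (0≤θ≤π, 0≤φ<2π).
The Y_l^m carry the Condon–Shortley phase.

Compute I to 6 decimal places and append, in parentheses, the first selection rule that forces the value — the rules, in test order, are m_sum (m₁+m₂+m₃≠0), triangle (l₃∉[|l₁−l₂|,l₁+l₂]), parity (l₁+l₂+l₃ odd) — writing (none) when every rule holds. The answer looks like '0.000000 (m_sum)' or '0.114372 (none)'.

-0.168431 (none)

Checks pass: Σm=0; 12 even; l₃=4∈[0,8].
(2·4+1)(2·4+1)(2·4+1) = 729
Δ: 4! 4! 4! / 13! → 1/450450
sum: t=0:+1/13824 t=1:−1/216 t=2:+1/64 t=3:−1/216 t=4:+1/13824 = 5/768
3j²(4 4 4; 0 0 0) = Δ·Π!·Σ² = 18/1001  (sign +1)
sum: t=3:−1/3456 = -1/3456
3j²(4 4 4; -3 -1 4) = Δ·Π!·Σ² = 35/1287  (sign -1)
combine: 4πI² = 729·18/1001·35/1287 = 7290/20449
take √, sign -1: I = -0.16843130
No selection rule forces the value: the integral is nonzero (none).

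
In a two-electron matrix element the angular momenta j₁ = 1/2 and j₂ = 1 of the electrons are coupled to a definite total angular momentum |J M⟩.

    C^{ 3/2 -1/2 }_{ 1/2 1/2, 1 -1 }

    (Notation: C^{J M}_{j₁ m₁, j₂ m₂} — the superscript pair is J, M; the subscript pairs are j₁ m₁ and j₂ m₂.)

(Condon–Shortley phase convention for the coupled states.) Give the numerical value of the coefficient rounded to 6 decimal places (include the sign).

+√(1/3) ≈ +0.577350

j₁+j₂−J=0  J+j₁−j₂=1  J−j₁+j₂=2  j₁+j₂+J+1=4
(j₁±m₁, j₂±m₂, J±M) = (1,0,0,2,1,2)
P² = 4/3
sum k=0..0:
  [0] +1/2 = 1/2
S = 1/2
C² = P²·S² = 1/3 ; C = +0.577350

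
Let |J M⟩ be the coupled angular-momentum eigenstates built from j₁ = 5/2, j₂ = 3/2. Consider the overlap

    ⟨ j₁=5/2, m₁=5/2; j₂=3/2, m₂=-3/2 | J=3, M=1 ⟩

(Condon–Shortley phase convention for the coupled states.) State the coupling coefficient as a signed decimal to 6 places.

+0.353553  (= +√(1/8))

triangle: 1!×4!×2!/8! = 48/40320
(j±m)!: 5!×0!×0!×3!×4!×2! = 34560
prefactor² = (2J+1)×Δ×N² = 288
  k=0: +1/(0!×1!×0!×0!×4!×2!) = 1/48
Σ = 1/48  ⇒  CG² = 288×(1/48)² = 1/8
CG = +√(1/8) = +0.353553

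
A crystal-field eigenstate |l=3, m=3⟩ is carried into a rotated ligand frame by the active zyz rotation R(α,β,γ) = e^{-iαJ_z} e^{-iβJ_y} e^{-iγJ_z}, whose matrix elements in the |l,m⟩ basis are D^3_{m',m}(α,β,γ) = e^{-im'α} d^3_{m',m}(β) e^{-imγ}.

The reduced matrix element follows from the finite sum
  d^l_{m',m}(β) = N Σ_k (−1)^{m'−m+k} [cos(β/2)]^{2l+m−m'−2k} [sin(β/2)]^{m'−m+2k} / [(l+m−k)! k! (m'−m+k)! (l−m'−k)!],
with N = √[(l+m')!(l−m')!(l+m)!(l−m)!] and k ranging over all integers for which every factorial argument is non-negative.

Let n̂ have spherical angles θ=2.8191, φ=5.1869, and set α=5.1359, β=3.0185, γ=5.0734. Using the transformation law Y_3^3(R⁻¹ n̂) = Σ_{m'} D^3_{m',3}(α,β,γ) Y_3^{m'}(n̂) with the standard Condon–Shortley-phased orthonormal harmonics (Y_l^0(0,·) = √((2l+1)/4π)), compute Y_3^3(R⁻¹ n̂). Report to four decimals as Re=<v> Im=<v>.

Need the full column D^3_{m',3} for m'=−3..3 at α=5.1359, β=3.0185, γ=5.0734.
cos(β/2)=0.061507, sin(β/2)=0.998107
d^3_{-3,3}: single k=6 term ⇒ +0.988693;  D = +0.971365+0.184296i
d^3_{-2,3}: single k=5 term ⇒ +0.149241;  D = +0.034896+0.145104i
d^3_{-1,3}: single k=4 term ⇒ +0.014542;  D = -0.011492+0.008910i
d^3_{0,3}: single k=3 term ⇒ +0.001035;  D = -0.000914-0.000485i
d^3_{1,3}: single k=2 term ⇒ +0.000055;  D = +0.000004-0.000055i
d^3_{2,3}: single k=1 term ⇒ +0.000002;  D = +0.000002-0.000001i
d^3_{3,3}: single k=0 term ⇒ +0.000000;  D = +0.000000+0.000000i
Y_3^{m'}(θ=2.8191,φ=5.1869) and Σ D·Y over m':
  (+0.9714+0.1843i)·(-0.0131-0.0019i)  (+0.0349+0.1451i)·(+0.0567-0.0791i)  (-0.0115+0.0089i)·(+0.1637+0.3187i)  (-0.0009-0.0005i)·(-0.5301+0.0000i)  (+0.0000-0.0001i)·(-0.1637+0.3187i)  (+0.0000-0.0000i)·(+0.0567+0.0791i)  (+0.0000+0.0000i)·(+0.0131-0.0019i)
Y_3^3(R⁻¹ n̂) = -0.003159-0.000784i

Re=-0.0032 Im=-0.0008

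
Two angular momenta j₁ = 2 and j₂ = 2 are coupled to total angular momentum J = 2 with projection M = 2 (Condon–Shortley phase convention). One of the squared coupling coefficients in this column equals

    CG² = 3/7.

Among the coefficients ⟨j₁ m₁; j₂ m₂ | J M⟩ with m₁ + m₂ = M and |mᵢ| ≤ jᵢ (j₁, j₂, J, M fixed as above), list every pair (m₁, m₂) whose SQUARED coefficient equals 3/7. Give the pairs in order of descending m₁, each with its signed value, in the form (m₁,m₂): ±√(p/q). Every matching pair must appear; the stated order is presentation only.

Admissible pairs with m₁+m₂ = M = 2: (0,2), (1,1), (2,0)
  (m₁,m₂)=(2,0): CG² = 2/7, CG = +√(2/7)
  (m₁,m₂)=(1,1): CG² = 3/7, CG = −√(3/7)   ← matches the target
  (m₁,m₂)=(0,2): CG² = 2/7, CG = +√(2/7)
Pairs with CG² = 3/7: (1,1): −√(3/7)

(1,1): −√(3/7)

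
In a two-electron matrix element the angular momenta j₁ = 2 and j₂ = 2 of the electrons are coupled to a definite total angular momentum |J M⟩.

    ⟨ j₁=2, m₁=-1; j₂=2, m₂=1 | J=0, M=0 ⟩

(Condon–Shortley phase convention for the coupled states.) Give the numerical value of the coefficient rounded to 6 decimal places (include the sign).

−√(1/5) ≈ -0.447214

triangle: 4!·0!·0!/5! = 24/120
(j±m)!: 1!·3!·3!·1!·0!·0! = 36
prefactor² = (2J+1)·Δ·N² = 36/5
  k=3: −1/(3!·1!·0!·0!·0!·0!) = -1/6
Σ = -1/6  ⇒  CG² = 36/5·(-1/6)² = 1/5
CG = −√(1/5) = -0.447214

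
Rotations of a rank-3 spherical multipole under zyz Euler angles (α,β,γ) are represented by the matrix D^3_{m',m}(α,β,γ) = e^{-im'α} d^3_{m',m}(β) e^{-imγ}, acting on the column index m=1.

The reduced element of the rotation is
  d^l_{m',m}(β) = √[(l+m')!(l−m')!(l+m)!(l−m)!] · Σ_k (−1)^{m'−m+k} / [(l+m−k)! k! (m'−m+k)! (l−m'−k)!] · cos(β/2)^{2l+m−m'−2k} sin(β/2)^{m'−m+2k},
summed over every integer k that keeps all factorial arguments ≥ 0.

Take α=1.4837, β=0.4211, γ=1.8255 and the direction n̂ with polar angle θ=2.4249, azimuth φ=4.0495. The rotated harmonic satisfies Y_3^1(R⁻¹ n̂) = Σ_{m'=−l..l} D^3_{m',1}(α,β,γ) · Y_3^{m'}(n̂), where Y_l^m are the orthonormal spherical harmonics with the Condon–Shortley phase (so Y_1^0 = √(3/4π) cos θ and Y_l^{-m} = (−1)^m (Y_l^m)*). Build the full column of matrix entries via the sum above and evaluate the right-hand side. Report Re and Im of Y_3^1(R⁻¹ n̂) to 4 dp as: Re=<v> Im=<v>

Need the full column D^3_{m',1} for m'=−3..3 at α=1.4837, β=0.4211, γ=1.8255.
cos(β/2)=0.977916, sin(β/2)=0.208998
d^3_{-3,1}: single k=4 term ⇒ +0.007067;  D = -0.006147+0.003487i
d^3_{-2,1}: k∈[3..4] ⇒ +0.053996 -0.001233 = +0.052763;  D = +0.021942+0.047984i
d^3_{-1,1}: k∈[2..4] ⇒ +0.239685 -0.014597 +0.000083 = +0.225172;  D = +0.212146-0.075474i
d^3_{0,1}: k∈[1..3] ⇒ +0.647501 -0.088724 +0.001351 = +0.560128;  D = -0.141129-0.542057i
d^3_{1,1}: k∈[0..2] ⇒ +0.874600 -0.319580 +0.010948 = +0.565968;  D = -0.558037+0.094417i
d^3_{2,1}: k∈[0..1] ⇒ -0.591085 +0.053996 = -0.537089;  D = -0.043195-0.535349i
d^3_{3,1}: single k=0 term ⇒ +0.154716;  D = +0.154713+0.001019i
Y_3^{m'}(θ=2.4249,φ=4.0495) and Σ D·Y over m':
  (-0.0061+0.0035i)·(+0.1081+0.0480i)  (+0.0219+0.0480i)·(+0.0807+0.3226i)  (+0.2121-0.0755i)·(-0.2407+0.3083i)  (-0.1411-0.5421i)·(+0.0443+0.0000i)  (-0.5580+0.0944i)·(+0.2407+0.3083i)  (-0.0432-0.5353i)·(+0.0807-0.3226i)  (+0.1547+0.0010i)·(-0.1081+0.0480i)
Y_3^1(R⁻¹ n̂) = -0.404971-0.100677i

Re=-0.4050 Im=-0.1007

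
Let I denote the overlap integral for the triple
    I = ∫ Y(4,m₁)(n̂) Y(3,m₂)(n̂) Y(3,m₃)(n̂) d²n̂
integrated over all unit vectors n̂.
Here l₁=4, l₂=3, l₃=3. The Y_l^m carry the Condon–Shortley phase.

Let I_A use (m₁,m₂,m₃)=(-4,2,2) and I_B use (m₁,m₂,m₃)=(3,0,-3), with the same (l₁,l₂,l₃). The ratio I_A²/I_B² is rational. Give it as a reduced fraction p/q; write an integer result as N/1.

10/9

Same 4,3,3: normalisation and zero-m 3j drop out of the ratio.
A: Δ: 4! 4! 2! / 11! → 1/34650; sum: t=4:+1/576 = 1/576; 3j²(4 3 3; -4 2 2) = Δ·Π!·Σ² = 5/99  (sign -1)
B: Δ: 4! 4! 2! / 11! → 1/34650; sum: t=1:−1/288 = -1/288; 3j²(4 3 3; 3 0 -3) = Δ·Π!·Σ² = 1/22  (sign -1)
I_A²/I_B² = (5/99)/(1/22) = 10/9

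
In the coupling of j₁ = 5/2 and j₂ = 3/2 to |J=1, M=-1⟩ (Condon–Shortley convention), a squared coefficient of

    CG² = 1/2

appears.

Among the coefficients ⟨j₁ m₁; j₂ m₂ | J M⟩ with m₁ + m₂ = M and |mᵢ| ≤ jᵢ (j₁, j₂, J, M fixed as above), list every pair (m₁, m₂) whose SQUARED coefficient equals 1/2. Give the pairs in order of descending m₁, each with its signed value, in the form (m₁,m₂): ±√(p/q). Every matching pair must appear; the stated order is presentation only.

(-5/2,3/2): −√(1/2)

Admissible pairs with m₁+m₂ = M = -1: (-5/2,3/2), (-3/2,1/2), (-1/2,-1/2), (1/2,-3/2)
  (m₁,m₂)=(1/2,-3/2): CG² = 1/20, CG = +√(1/20)
  (m₁,m₂)=(-1/2,-1/2): CG² = 3/20, CG = −√(3/20)
  (m₁,m₂)=(-3/2,1/2): CG² = 3/10, CG = +√(3/10)
  (m₁,m₂)=(-5/2,3/2): CG² = 1/2, CG = −√(1/2)   ← matches the target
Pairs with CG² = 1/2: (-5/2,3/2): −√(1/2)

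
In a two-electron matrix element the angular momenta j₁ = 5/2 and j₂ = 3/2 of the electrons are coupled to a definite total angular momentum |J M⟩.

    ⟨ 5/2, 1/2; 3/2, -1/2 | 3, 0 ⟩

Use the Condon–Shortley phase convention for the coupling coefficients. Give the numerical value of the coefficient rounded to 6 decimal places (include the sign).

triangle: 1!*4!*2!/8! = 48/40320
(j±m)!: 3!*2!*1!*2!*3!*3! = 864
prefactor² = (2J+1)*Δ*N² = 36/5
  k=0: +1/(0!*1!*2!*1!*2!*1!) = 1/4
  k=1: −1/(1!*0!*1!*0!*3!*2!) = -1/12
Σ = 1/6  ⇒  CG² = 36/5*(1/6)² = 1/5
CG = +√(1/5) = +0.447214

+0.447214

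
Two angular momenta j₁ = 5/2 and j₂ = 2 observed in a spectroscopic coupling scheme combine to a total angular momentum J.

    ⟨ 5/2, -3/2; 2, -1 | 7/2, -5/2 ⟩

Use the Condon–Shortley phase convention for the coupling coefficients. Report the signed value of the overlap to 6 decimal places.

−√(1/63) = -0.125988

√[8·1!4!3!/9! · 1!4!1!3!1!6!] = √(2304/7)
  +(−1)^0/∏(0,1,4,1,0,2)! = 1/48  (running 1/48)
  +(−1)^1/∏(1,0,3,0,1,3)! = -1/36  (running -1/144)
⟨..|..⟩ = √(2304/7)·(-1/144) = -0.125988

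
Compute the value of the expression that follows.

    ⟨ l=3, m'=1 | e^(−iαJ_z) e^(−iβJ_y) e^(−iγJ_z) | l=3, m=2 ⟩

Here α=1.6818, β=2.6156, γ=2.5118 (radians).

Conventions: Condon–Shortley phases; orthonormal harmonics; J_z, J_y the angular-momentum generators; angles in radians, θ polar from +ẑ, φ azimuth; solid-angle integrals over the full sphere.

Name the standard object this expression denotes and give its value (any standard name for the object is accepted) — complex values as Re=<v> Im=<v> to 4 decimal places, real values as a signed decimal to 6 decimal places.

Wigner D-matrix element, Re=-0.0880 Im=0.0395

This is a Wigner D-matrix element — the rotation-matrix element ⟨l m'| R(α,β,γ) |l m⟩ in the angular-momentum basis.
Split into d^3_{1,2}(β=2.6156) × two z-phases.
Half-angle: c=0.259975, s=0.965615. N=√(24·2·120·1)=75.894664
The bounds max(0,m−m')=1 and min(l+m,l−m')=2 give 2 terms
  k=1: (−1)^0·75.8947/(24)·0.2600^5·0.9656^1 = +0.003626
  k=2: (−1)^1·75.8947/(12)·0.2600^3·0.9656^3 = -0.100055
d^3_{1,2}(2.6156) = +0.003626 -0.100055 = -0.096428
D = (-0.110776-0.993845i)·(-0.096428)·(+0.306212+0.951963i) = -0.087960+0.039515i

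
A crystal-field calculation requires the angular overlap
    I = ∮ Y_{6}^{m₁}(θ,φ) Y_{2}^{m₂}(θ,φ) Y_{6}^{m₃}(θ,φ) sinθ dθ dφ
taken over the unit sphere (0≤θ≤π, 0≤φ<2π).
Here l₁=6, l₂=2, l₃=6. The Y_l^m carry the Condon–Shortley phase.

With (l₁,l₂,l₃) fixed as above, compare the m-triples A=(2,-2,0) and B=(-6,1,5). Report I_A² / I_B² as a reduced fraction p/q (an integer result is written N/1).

Same 6,2,6: normalisation and zero-m 3j drop out of the ratio.
A: Δ: 2! 10! 2! / 15! → 1/90090; sum: t=0:+1/69120 = 1/69120; 3j²(6 2 6; 2 -2 0) = Δ·Π!·Σ² = 4/143  (sign +1)
B: Δ: 2! 10! 2! / 15! → 1/90090; sum: t=2:+1/7257600 = 1/7257600; 3j²(6 2 6; -6 1 5) = Δ·Π!·Σ² = 11/455  (sign -1)
I_A²/I_B² = (4/143)/(11/455) = 140/121

140/121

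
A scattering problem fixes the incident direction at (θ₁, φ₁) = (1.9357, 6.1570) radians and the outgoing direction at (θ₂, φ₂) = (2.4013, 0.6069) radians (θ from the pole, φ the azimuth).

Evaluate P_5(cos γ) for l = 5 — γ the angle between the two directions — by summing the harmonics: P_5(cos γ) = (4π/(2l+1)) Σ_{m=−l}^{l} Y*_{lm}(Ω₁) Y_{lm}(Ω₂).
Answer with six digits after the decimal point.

Summing Y*_{l m}(θ₁,φ₁)·Y_{l m}(θ₂,φ₂) over m ∈ [−5, 5]; prefactor 4π/(2·5+1) = 1.142397:
  m=-5: (+0.266610-0.194768i) × (-0.064427-0.006926i) = -0.018526+0.010702i  (running Σ = -0.018526+0.010702i)
  m=-4: (-0.349122+0.192881i) × (+0.169502+0.146873i) = -0.087506-0.018583i  (running Σ = -0.106032-0.007881i)
  m=-3: (+0.038294-0.015231i) × (-0.102534-0.401717i) = -0.010045-0.013822i  (running Σ = -0.116077-0.021703i)
  m=-2: (+0.315810-0.081437i) × (-0.126346+0.338749i) = -0.012314+0.117269i  (running Σ = -0.128391+0.095567i)
  m=-1: (-0.131284+0.016655i) × (-0.069576+0.048307i) = +0.008330-0.007501i  (running Σ = -0.120062+0.088066i)
  m=0: (-0.296622-0.000000i) × (+0.383137+0.000000i) = -0.113647-0.000000i  (running Σ = -0.233709+0.088066i)
  m=1: (+0.131284+0.016655i) × (+0.069576+0.048307i) = +0.008330+0.007501i  (running Σ = -0.225379+0.095567i)
  m=2: (+0.315810+0.081437i) × (-0.126346-0.338749i) = -0.012314-0.117269i  (running Σ = -0.237694-0.021703i)
  m=3: (-0.038294-0.015231i) × (+0.102534-0.401717i) = -0.010045+0.013822i  (running Σ = -0.247739-0.007881i)
  m=4: (-0.349122-0.192881i) × (+0.169502-0.146873i) = -0.087506+0.018583i  (running Σ = -0.335245+0.010702i)
  m=5: (-0.266610-0.194768i) × (+0.064427-0.006926i) = -0.018526-0.010702i  (running Σ = -0.353771-0.000000i)
Total Σ_m = -0.353771-0.000000i. Multiply by 1.142397: -0.404147-0.000000i. P_5(cos γ) = -0.404147

-0.404147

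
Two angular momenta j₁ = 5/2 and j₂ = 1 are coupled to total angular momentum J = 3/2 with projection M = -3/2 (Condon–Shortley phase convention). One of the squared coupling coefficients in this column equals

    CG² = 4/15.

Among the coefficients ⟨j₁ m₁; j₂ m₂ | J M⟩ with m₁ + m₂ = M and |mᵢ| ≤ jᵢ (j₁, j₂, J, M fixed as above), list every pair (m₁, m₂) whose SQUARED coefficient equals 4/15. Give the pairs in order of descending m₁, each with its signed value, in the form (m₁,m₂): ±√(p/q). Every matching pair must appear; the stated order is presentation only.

Admissible pairs with m₁+m₂ = M = -3/2: (-5/2,1), (-3/2,0), (-1/2,-1)
  (m₁,m₂)=(-1/2,-1): CG² = 1/15, CG = +√(1/15)
  (m₁,m₂)=(-3/2,0): CG² = 4/15, CG = −√(4/15)   ← matches the target
  (m₁,m₂)=(-5/2,1): CG² = 2/3, CG = +√(2/3)
Pairs with CG² = 4/15: (-3/2,0): −√(4/15)

(-3/2,0): −√(4/15)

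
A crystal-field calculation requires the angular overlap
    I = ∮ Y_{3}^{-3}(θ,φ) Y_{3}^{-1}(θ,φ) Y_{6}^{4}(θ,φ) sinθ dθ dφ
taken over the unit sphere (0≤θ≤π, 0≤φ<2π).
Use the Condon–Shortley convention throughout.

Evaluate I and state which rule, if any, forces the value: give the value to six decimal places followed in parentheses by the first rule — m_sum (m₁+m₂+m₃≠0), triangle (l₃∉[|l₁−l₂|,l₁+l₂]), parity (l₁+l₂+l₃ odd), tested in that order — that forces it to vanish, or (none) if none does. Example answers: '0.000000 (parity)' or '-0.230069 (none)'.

Rules hold: Σm=0, L=12 even, 0≤6≤6.
N = 7·7·13 = 637
Δ = 0!·6!·6!/13! = 1/12012
Racah Σ t=0..0: t=0:+1/1296 = 1/1296
⇒ 3j(3 3 6; 0 0 0)² = 100/3003, sgn +1
Racah Σ t=0..0: t=0:+1/34560 = 1/34560
⇒ 3j(3 3 6; -3 -1 4)² = 5/286, sgn +1
4πI² = N·(3j₀)²·(3jₘ)² = 1750/4719
I = +1·√(0.370841/4π) = 0.17178653
No selection rule forces the value: the integral is nonzero (none).

0.171787 (none)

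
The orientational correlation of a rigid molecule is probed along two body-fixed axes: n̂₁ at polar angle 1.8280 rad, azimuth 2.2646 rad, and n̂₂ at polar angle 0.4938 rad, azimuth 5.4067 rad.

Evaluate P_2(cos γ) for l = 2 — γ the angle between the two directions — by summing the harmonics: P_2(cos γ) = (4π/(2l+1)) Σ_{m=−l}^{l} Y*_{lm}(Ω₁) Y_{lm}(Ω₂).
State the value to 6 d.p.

Expand P_2 via completeness: Σ_{m} conj(Y_{2,m}) at Ω₁ times Y_{2,m} at Ω₂ —
  term(m=-2) = 0.03135 - 0.00003j   from Y*(Ω₁)=-0.06581 - 0.35523j, Y(Ω₂)=-0.01572 + 0.08534j
  term(m=-1) = 0.06128 - 0.00003j   from Y*(Ω₁)=0.12153 - 0.14612j, Y(Ω₂)=0.20631 + 0.24778j
  term(m=+0) = -0.10630 + 0.00000j   from Y*(Ω₁)=-0.25417 + 0.00000j, Y(Ω₂)=0.41822 + 0.00000j
  term(m=+1) = 0.06128 + 0.00003j   from Y*(Ω₁)=-0.12153 - 0.14612j, Y(Ω₂)=-0.20631 + 0.24778j
  term(m=+2) = 0.03135 + 0.00003j   from Y*(Ω₁)=-0.06581 + 0.35523j, Y(Ω₂)=-0.01572 - 0.08534j
Accumulated sum 0.07896 + 0.00000j; after 4π/(2l+1) scaling, 0.19845 + 0.00000j ⇒ P_2 = 0.198449

0.198449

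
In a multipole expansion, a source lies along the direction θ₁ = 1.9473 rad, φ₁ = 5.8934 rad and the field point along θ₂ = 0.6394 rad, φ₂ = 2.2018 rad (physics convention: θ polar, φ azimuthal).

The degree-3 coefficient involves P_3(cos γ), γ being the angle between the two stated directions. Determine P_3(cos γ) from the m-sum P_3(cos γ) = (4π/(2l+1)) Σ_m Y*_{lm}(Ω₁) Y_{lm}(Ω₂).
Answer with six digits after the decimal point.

Term-by-term m-sum for l=3 (normalisation 4π/7 = 1.795196):
  m=-3: (0.131114, -0.308873) × (0.084086, -0.028072) = (0.002354, -0.029652)  (running Σ = (0.002354, -0.029652))
  m=-2: (-0.231116, 0.228438) × (-0.088743, 0.278198) = (-0.043041, -0.084568)  (running Σ = (-0.040687, -0.114221))
  m=-1: (-0.090097, 0.037012) × (-0.252532, -0.345625) = (0.035545, 0.021793)  (running Σ = (-0.005142, -0.092428))
  m=0: (0.318879, -0.000000) × (0.065779, 0.000000) = (0.020976, 0.000000)  (running Σ = (0.015833, -0.092428))
  m=1: (0.090097, 0.037012) × (0.252532, -0.345625) = (0.035545, -0.021793)  (running Σ = (0.051378, -0.114221))
  m=2: (-0.231116, -0.228438) × (-0.088743, -0.278198) = (-0.043041, 0.084568)  (running Σ = (0.008337, -0.029652))
  m=3: (-0.131114, -0.308873) × (-0.084086, -0.028072) = (0.002354, 0.029652)  (running Σ = (0.010691, 0.000000))
Σ over m = (0.010691, 0.000000); ×(4π/7) → (0.019193, 0.000000). Real part: 0.019193

0.019193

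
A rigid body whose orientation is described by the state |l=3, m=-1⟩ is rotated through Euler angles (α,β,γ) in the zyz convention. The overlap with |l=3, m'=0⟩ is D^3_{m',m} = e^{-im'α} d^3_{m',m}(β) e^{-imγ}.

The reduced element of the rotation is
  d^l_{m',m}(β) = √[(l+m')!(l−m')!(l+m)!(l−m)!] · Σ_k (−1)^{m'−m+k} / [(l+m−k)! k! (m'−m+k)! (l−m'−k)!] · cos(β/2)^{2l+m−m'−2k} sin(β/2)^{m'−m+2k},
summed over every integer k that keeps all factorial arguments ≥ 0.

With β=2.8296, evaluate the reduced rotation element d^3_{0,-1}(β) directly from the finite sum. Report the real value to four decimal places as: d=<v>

d^3_{0,-1}(β=2.8296) via the finite sum:
c=cos(2.829600/2)=0.155364, s=sin(2.829600/2)=0.987857; N=√[6·6·2·24]=41.569219
k: max(0,(-1)−(0))=0 … min(3+(-1),3−(0))=2
  k=0: (−1)^1·41.5692/(12)·0.1554^5·0.9879^1 = -0.000310
  k=1: (−1)^2·41.5692/(4)·0.1554^3·0.9879^3 = +0.037571
  k=2: (−1)^3·41.5692/(12)·0.1554^1·0.9879^5 = -0.506306
d^3_{0,-1}(2.8296) = -0.000310 +0.037571 -0.506306 = -0.469045

d=-0.4690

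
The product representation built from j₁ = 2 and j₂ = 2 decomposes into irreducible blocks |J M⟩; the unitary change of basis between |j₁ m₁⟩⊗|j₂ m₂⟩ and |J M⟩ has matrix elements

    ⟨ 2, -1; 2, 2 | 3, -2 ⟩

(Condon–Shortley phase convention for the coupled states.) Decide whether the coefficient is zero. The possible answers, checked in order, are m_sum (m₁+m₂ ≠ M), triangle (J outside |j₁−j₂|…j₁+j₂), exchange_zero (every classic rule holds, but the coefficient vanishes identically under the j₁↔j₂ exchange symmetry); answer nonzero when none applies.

m_sum

m-sum: m₁+m₂ = -1+2 = 1, M = -2  ✗ ⇒ coefficient is 0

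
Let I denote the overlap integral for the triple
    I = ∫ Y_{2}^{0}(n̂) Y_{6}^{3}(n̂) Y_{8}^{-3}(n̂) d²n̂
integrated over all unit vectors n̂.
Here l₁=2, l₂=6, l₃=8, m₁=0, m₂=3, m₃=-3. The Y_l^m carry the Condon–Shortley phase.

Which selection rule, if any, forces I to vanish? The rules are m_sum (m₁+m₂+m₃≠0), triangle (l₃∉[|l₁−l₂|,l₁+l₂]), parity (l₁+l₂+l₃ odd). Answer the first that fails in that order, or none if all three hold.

none

azimuthal sum: 0 + 3 − 3 = 0  ✓
4 ≤ 8 ≤ 8 (triangle on l)  ✓
L = 2 + 6 + 8 = 16 (even)  ✓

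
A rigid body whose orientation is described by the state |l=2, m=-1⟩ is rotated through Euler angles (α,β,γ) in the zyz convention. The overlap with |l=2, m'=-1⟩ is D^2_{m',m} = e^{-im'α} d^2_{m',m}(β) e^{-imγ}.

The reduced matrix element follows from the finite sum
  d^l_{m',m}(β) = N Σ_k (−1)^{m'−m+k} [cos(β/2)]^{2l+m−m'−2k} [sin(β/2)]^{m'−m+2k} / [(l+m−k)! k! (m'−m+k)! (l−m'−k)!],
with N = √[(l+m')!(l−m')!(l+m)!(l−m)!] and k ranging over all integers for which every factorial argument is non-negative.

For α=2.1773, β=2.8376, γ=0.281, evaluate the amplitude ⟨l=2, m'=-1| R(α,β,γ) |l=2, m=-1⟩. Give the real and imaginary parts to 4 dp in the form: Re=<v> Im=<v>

Re=0.0517 Im=-0.0421

D^2_{-1,-1}(2.1773,2.8376,0.2810) = e^{-i·-1·2.1773}·d^2_{-1,-1}(2.8376)·e^{-i·-1·0.2810}. Compute d first:
Half-angle: c=0.151412, s=0.988471. N=√(1·6·1·6)=6.000000
k: max(0,(-1)−(-1))=0 … min(2+(-1),2−(-1))=1
  k=0: (−1)^0·6.0000/(6)·0.1514^4·0.9885^0 = +0.000526
  k=1: (−1)^1·6.0000/(2)·0.1514^2·0.9885^2 = -0.067200
d^2_{-1,-1}(2.8376) = +0.000526 -0.067200 = -0.066674
Attach z-rotation phases: D = e^{-i(-1)(2.1773)}·(-0.066674)·e^{-i(-1)(0.2810)} = +0.051706-0.042095i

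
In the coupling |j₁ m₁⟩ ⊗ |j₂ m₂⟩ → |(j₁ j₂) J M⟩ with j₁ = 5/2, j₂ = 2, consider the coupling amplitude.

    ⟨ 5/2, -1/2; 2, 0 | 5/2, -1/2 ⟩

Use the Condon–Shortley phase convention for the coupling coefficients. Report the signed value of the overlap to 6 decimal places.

triangle: 2!×3!×2!/8! = 24/40320
(j±m)!: 2!×3!×2!×2!×2!×3! = 576
prefactor² = (2J+1)×Δ×N² = 72/35
  k=0: +1/(0!×2!×3!×2!×0!×0!) = 1/24
  k=1: −1/(1!×1!×2!×1!×1!×1!) = -1/2
  k=2: +1/(2!×0!×1!×0!×2!×2!) = 1/8
Σ = -1/3  ⇒  CG² = 72/35×(-1/3)² = 8/35
CG = −√(8/35) = -0.478091

−√(8/35) = -0.478091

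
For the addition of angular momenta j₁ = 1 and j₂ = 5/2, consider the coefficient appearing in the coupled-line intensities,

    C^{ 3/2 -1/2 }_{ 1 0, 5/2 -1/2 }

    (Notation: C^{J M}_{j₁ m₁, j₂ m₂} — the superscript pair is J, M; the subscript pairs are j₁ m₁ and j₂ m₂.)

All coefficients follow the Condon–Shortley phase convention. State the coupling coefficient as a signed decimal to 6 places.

triangle: 2!·0!·3!/6! = 12/720
(j±m)!: 1!·1!·2!·3!·1!·2! = 24
prefactor² = (2J+1)·Δ·N² = 8/5
  k=1: −1/(1!·1!·0!·1!·0!·2!) = -1/2
Σ = -1/2  ⇒  CG² = 8/5·(-1/2)² = 2/5
CG = −√(2/5) = -0.632456

−√(2/5) = -0.632456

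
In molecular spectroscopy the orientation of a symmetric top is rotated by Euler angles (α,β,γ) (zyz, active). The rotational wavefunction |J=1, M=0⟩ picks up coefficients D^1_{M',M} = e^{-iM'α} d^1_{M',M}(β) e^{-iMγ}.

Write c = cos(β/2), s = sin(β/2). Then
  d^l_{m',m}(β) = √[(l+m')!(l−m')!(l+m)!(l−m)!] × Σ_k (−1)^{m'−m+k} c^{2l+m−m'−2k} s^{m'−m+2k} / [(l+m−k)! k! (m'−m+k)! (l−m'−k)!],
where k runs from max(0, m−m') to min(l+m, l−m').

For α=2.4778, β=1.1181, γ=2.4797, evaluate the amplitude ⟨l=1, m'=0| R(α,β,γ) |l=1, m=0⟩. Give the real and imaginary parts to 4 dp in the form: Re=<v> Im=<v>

Re=0.4374 Im=0.0000

First d^1_{0,0}(β=1.1181), then the phase factors e^{-i(0)α} and e^{-i(0)γ}:
Half-angle: c=0.847759, s=0.530381. N=√(1·1·1·1)=1.000000
The bounds max(0,m−m')=0 and min(l+m,l−m')=1 give 2 terms
  k=0: (−1)^0·1.0000/(1)·0.8478^2·0.5304^0 = +0.718696
  k=1: (−1)^1·1.0000/(1)·0.8478^0·0.5304^2 = -0.281304
d^1_{0,0}(1.1181) = +0.718696 -0.281304 = +0.437392
Phases: e^{-i·(0)·2.4778}=+1.000000+0.000000i, e^{-i·(0)·2.4797}=+1.000000+0.000000i ⇒ D=+0.437392+0.000000i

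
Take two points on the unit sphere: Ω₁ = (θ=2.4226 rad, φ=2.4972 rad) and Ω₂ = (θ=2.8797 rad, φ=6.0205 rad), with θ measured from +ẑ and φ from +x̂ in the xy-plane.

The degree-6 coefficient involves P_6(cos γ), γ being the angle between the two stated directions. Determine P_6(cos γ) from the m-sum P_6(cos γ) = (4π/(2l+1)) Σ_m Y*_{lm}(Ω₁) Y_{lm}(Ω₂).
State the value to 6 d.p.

Summing Y*_{l m}(θ₁,φ₁)·Y_{l m}(θ₂,φ₂) over m ∈ [−6, 6]; prefactor 4π/(2·6+1) = 0.966644:
  [-6]  conj(Y_{6,-6})(Ω₁) = -0.029522+0.026142i ; Y_{6,-6}(Ω₂) = -0.000001+0.000146i ; Δ = -0.000004-0.000004i
  [-5]  conj(Y_{6,-5})(Ω₁) = -0.155559+0.012529i ; Y_{6,-5}(Ω₂) = -0.000479-0.001819i ; Δ = +0.000097+0.000277i
  [-4]  conj(Y_{6,-4})(Ω₁) = -0.296644-0.187647i ; Y_{6,-4}(Ω₂) = +0.007379+0.012887i ; Δ = +0.000229-0.005207i
  [-3]  conj(Y_{6,-3})(Ω₁) = -0.160267-0.422729i ; Y_{6,-3}(Ω₂) = -0.055929-0.056227i ; Δ = -0.014805+0.032654i
  [-2]  conj(Y_{6,-2})(Ω₁) = +0.054566-0.188331i ; Y_{6,-2}(Ω₂) = +0.244237+0.141588i ; Δ = +0.039992-0.038272i
  [-1]  conj(Y_{6,-1})(Ω₁) = -0.229616+0.172532i ; Y_{6,-1}(Ω₂) = -0.570598-0.153433i ; Δ = +0.157490-0.063216i
  [+0]  conj(Y_{6,0})(Ω₁) = -0.292615-0.000000i ; Y_{6,0}(Ω₂) = +0.404763+0.000000i ; Δ = -0.118440-0.000000i
  [+1]  conj(Y_{6,1})(Ω₁) = +0.229616+0.172532i ; Y_{6,1}(Ω₂) = +0.570598-0.153433i ; Δ = +0.157490+0.063216i
  [+2]  conj(Y_{6,2})(Ω₁) = +0.054566+0.188331i ; Y_{6,2}(Ω₂) = +0.244237-0.141588i ; Δ = +0.039992+0.038272i
  [+3]  conj(Y_{6,3})(Ω₁) = +0.160267-0.422729i ; Y_{6,3}(Ω₂) = +0.055929-0.056227i ; Δ = -0.014805-0.032654i
  [+4]  conj(Y_{6,4})(Ω₁) = -0.296644+0.187647i ; Y_{6,4}(Ω₂) = +0.007379-0.012887i ; Δ = +0.000229+0.005207i
  [+5]  conj(Y_{6,5})(Ω₁) = +0.155559+0.012529i ; Y_{6,5}(Ω₂) = +0.000479-0.001819i ; Δ = +0.000097-0.000277i
  [+6]  conj(Y_{6,6})(Ω₁) = -0.029522-0.026142i ; Y_{6,6}(Ω₂) = -0.000001-0.000146i ; Δ = -0.000004+0.000004i
Accumulated sum +0.247560-0.000000i; after 4π/(2l+1) scaling, +0.239303-0.000000i ⇒ P_6 = 0.239303

0.239303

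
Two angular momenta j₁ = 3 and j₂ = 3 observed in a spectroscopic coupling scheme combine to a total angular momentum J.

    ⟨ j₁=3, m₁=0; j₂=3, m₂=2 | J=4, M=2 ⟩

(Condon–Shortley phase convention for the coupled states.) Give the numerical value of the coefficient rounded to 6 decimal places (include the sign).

+0.139573

j₁+j₂−J=2  J+j₁−j₂=4  J−j₁+j₂=4  j₁+j₂+J+1=11
(j₁±m₁, j₂±m₂, J±M) = (3,3,5,1,6,2)
P² = 124416/77
sum k=1..2:
  [1] −1/96 = -1/96
  [2] +1/72 = 1/72
S = 1/288
C² = P²·S² = 3/154 ; C = +0.139573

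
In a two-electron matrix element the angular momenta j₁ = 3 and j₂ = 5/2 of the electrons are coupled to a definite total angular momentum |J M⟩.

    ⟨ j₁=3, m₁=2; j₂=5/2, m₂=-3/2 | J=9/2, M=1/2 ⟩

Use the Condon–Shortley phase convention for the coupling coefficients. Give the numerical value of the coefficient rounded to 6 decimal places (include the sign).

+0.510355  (= +√(361/1386))

j₁+j₂−J=1  J+j₁−j₂=5  J−j₁+j₂=4  j₁+j₂+J+1=11
(j₁±m₁, j₂±m₂, J±M) = (5,1,1,4,5,4)
P² = 460800/77
sum k=0..1:
  [0] +1/144 = 1/144
  [1] −1/2880 = -1/2880
S = 19/2880
C² = P²·S² = 361/1386 ; C = +0.510355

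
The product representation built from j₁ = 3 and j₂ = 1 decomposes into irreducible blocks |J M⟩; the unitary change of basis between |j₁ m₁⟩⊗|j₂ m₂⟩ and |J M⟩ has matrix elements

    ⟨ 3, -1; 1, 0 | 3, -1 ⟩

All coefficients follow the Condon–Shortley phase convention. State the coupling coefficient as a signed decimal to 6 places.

√[7·1!5!1!/8! · 2!4!1!1!2!4!] = √(48)
  +(−1)^0/∏(0,1,4,1,1,0)! = 1/24  (running 1/24)
  +(−1)^1/∏(1,0,3,0,2,1)! = -1/12  (running -1/24)
⟨..|..⟩ = √(48)·(-1/24) = -0.288675

−√(1/12) = -0.288675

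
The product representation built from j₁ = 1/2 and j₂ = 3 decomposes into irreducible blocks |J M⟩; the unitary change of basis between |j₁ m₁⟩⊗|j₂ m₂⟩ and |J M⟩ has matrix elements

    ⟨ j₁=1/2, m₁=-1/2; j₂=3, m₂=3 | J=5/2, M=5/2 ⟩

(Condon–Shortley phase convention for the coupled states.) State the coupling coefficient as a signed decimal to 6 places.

triangle: 1!·0!·5!/7! = 120/5040
(j±m)!: 0!·1!·6!·0!·5!·0! = 86400
prefactor² = (2J+1)·Δ·N² = 86400/7
  k=1: −1/(1!·0!·0!·5!·0!·0!) = -1/120
Σ = -1/120  ⇒  CG² = 86400/7·(-1/120)² = 6/7
CG = −√(6/7) = -0.925820

-0.925820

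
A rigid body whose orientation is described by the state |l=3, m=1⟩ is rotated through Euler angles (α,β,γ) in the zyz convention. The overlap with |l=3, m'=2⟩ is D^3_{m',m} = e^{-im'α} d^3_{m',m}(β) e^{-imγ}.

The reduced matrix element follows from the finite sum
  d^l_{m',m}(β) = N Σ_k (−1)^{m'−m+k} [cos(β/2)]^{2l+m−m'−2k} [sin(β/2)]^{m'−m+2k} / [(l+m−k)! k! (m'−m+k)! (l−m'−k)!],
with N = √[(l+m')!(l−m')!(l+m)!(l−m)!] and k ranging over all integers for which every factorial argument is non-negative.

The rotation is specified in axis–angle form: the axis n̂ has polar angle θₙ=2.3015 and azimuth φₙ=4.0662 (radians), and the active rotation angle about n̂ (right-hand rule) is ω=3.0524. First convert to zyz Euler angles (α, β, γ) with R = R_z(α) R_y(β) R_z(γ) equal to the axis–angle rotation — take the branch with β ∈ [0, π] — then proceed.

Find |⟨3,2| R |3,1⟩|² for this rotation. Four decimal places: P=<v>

Axis–angle → zyz. n̂ = (sinθₙcosφₙ, sinθₙsinφₙ, cosθₙ) = (-0.448423, -0.594561, -0.667394), ω = 3.0524.
R = I cosω + sinω [n̂]ₓ + (1−cosω) n̂n̂ᵀ gives
  R = [-0.594658, +0.591617, +0.544399; +0.472722, -0.290425, +0.831978; +0.650320, +0.752092, -0.106966]
β = atan2(√(R₁₃²+R₂₃²), R₃₃) = 1.677968; α = atan2(R₂₃, R₁₃) mod 2π = 0.991374; γ = atan2(R₃₂, −R₃₁) mod 2π = 2.283752
First d^3_{2,1}(β=1.6780), then the phase factors e^{-i(2)α} and e^{-i(1)γ}:
Half-angle: c=0.668219, s=0.743965. N=√(120·1·24·2)=75.894664
k∈{0,1} keeps every argument non-negative
  k=0: (−1)^1·75.8947/(24)·0.6682^5·0.7440^1 = -0.313434
  k=1: (−1)^2·75.8947/(12)·0.6682^3·0.7440^3 = +0.777040
d^3_{2,1}(1.6780) = -0.313434 +0.777040 = +0.463606
|D^3_{2,1}|² = |d^3_{2,1}(β)|² = (+0.463606)² = 0.214930 (the z-rotation phases have unit modulus)

P=0.2149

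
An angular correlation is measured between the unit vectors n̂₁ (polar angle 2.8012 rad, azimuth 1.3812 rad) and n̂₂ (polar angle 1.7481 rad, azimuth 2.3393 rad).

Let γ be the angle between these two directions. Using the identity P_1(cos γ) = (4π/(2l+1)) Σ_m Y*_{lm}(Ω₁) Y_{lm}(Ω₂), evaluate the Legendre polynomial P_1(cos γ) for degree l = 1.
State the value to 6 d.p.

0.355240

Addition theorem: P_1(cos γ) = (4π/3) Σ_m Y*_{lm}(Ω₁) Y_{lm}(Ω₂), m = −1…1:
  term(m=-1) = (0.022558, -0.032091)   from Y*(Ω₁)=(0.021738, 0.113279), Y(Ω₂)=(-0.236375, -0.244499)
  term(m=+0) = (0.039691, 0.000000)   from Y*(Ω₁)=(-0.460568, -0.000000), Y(Ω₂)=(-0.086178, 0.000000)
  term(m=+1) = (0.022558, 0.032091)   from Y*(Ω₁)=(-0.021738, 0.113279), Y(Ω₂)=(0.236375, -0.244499)
Accumulated sum (0.084807, 0.000000); after 4π/(2l+1) scaling, (0.355240, 0.000000) ⇒ P_1 = 0.355240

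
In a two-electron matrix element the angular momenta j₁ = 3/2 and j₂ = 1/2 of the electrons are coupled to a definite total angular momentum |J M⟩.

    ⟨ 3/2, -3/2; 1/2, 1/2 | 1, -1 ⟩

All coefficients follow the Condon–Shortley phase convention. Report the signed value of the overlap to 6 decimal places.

-0.866025

√[3·1!2!0!/4! · 0!3!1!0!0!2!] = √(3)
  +(−1)^1/∏(1,0,2,0,0,0)! = -1/2  (running -1/2)
⟨..|..⟩ = √(3)·(-1/2) = -0.866025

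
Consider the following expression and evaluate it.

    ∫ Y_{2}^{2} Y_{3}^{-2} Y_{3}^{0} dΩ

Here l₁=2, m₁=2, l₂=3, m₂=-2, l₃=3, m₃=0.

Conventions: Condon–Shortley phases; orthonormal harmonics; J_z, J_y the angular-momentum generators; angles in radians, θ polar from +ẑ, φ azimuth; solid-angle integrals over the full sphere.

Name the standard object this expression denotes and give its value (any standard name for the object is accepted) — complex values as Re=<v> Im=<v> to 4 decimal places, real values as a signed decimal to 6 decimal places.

Gaunt coefficient, -0.188063

This is a Gaunt coefficient — the integral of a triple product of spherical harmonics over the sphere.
Rules hold: Σm=0, L=8 even, 1≤3≤5.
N = 5·7·7 = 245
Δ = 2!·2!·4!/9! = 1/3780
Racah Σ t=0..2: t=0:+1/24 t=1:−1/4 t=2:+1/24 = -1/6
⇒ 3j(2 3 3; 0 0 0)² = 4/105, sgn +1
Racah Σ t=0..0: t=0:+1/24 = 1/24
⇒ 3j(2 3 3; 2 -2 0)² = 1/21, sgn -1
4πI² = N·(3j₀)²·(3jₘ)² = 4/9
I = -1·√(0.444444/4π) = -0.18806319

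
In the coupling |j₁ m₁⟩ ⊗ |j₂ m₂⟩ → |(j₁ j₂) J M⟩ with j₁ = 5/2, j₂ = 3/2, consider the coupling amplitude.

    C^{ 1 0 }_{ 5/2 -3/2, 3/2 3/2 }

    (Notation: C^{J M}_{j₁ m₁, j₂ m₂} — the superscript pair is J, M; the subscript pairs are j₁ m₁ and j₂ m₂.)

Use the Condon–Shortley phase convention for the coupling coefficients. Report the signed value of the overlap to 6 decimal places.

triangle: 3!×2!×0!/6! = 12/720
(j±m)!: 1!×4!×3!×0!×1!×1! = 144
prefactor² = (2J+1)×Δ×N² = 36/5
  k=3: −1/(3!×0!×1!×0!×1!×0!) = -1/6
Σ = -1/6  ⇒  CG² = 36/5×(-1/6)² = 1/5
CG = −√(1/5) = -0.447214

−√(1/5) = -0.447214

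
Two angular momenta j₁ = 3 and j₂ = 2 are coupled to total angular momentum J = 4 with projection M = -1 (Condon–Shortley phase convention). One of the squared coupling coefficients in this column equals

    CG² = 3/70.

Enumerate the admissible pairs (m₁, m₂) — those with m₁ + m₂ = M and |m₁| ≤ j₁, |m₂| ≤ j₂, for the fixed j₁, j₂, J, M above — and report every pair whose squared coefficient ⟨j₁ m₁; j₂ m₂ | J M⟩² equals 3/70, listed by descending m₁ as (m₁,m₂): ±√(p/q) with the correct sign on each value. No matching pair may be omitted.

(-3,2): −√(3/70)

Admissible pairs with m₁+m₂ = M = -1: (-3,2), (-2,1), (-1,0), (0,-1), (1,-2)
  (m₁,m₂)=(1,-2): CG² = 2/7, CG = +√(2/7)
  (m₁,m₂)=(0,-1): CG² = 3/14, CG = +√(3/14)
  (m₁,m₂)=(-1,0): CG² = 3/28, CG = −√(3/28)
  (m₁,m₂)=(-2,1): CG² = 7/20, CG = −√(7/20)
  (m₁,m₂)=(-3,2): CG² = 3/70, CG = −√(3/70)   ← matches the target
Pairs with CG² = 3/70: (-3,2): −√(3/70)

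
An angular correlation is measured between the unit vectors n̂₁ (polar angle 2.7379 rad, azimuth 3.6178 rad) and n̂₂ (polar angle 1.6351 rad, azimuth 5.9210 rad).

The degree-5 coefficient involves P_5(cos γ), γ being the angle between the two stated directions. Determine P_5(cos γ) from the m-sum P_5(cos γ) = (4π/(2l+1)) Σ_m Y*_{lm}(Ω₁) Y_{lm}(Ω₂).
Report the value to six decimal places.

Term-by-term m-sum for l=5 (normalisation 4π/11 = 1.142397):
  m=-5: Y*=(0.003145, -0.002992)  Y=(-0.109248, 0.446175)  product (0.000992, 0.001730)
  m=-4: Y*=(0.010536, -0.030361)  Y=(-0.011388, -0.092841)  product (-0.002939, -0.000632)
  m=-3: Y*=(-0.019643, -0.137232)  Y=(-0.154105, -0.292968)  product (-0.037177, 0.026903)
  m=-2: Y*=(-0.214295, -0.301201)  Y=(0.080218, 0.070979)  product (0.004189, -0.039372)
  m=-1: Y*=(-0.467324, -0.241046)  Y=(0.281713, 0.106741)  product (-0.105922, -0.117788)
  m=+0: Y*=(-0.092380, -0.000000)  Y=(-0.110563, 0.000000)  product (0.010214, 0.000000)
  m=+1: Y*=(0.467324, -0.241046)  Y=(-0.281713, 0.106741)  product (-0.105922, 0.117788)
  m=+2: Y*=(-0.214295, 0.301201)  Y=(0.080218, -0.070979)  product (0.004189, 0.039372)
  m=+3: Y*=(0.019643, -0.137232)  Y=(0.154105, -0.292968)  product (-0.037177, -0.026903)
  m=+4: Y*=(0.010536, 0.030361)  Y=(-0.011388, 0.092841)  product (-0.002939, 0.000632)
  m=+5: Y*=(-0.003145, -0.002992)  Y=(0.109248, 0.446175)  product (0.000992, -0.001730)
Σ over m = (-0.271501, -0.000000); ×(4π/11) → (-0.310163, -0.000000). Real part: -0.310163

-0.310163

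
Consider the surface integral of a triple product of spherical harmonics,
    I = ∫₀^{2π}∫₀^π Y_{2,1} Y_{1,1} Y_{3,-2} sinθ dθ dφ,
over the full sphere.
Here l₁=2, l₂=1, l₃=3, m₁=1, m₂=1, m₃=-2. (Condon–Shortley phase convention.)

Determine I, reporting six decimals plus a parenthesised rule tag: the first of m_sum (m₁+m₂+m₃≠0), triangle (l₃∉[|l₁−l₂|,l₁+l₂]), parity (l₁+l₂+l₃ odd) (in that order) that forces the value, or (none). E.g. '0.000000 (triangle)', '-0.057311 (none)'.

0.261169 (none)

m-sum 0 ✓  L=6 even ✓  1≤3≤3 ✓
Π(2lᵢ+1) = 5×3×7 = 105
triangle coeff Δ(2,1,3) = 1/105
Σ_t [0,0]: t=0:+1/4 = 1/4
(3j)²=3/35 [(2 1 3; 0 0 0)], sign=-1
Σ_t [0,0]: t=0:+1/12 = 1/12
(3j)²=2/21 [(2 1 3; 1 1 -2)], sign=-1
⇒ 4πI² = 6/7
I = (+1)√(6/7/(4π)) = 0.26116903
No selection rule forces the value: the integral is nonzero (none).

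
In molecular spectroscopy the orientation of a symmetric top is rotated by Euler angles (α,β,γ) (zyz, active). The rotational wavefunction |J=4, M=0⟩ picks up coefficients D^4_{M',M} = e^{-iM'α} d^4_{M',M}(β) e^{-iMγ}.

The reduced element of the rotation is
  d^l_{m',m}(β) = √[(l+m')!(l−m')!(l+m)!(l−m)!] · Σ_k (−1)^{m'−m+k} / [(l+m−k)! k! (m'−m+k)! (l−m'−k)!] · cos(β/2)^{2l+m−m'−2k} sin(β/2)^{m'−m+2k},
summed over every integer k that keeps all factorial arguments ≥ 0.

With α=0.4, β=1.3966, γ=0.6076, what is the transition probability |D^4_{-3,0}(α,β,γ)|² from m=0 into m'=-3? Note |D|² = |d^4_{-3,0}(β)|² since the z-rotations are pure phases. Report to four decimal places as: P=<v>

D^4_{-3,0}(0.4000,1.3966,0.6076) = e^{-i·-3·0.4000}·d^4_{-3,0}(1.3966)·e^{-i·0·0.6076}. Compute d first:
Half-angle: c=0.765936, s=0.642917. N=√(1·5040·24·24)=1703.830978
k: max(0,(0)−(-3))=3 … min(4+(0),4−(-3))=4
  k=3: (−1)^0·1703.8310/(144)·0.7659^5·0.6429^3 = +0.828879
  k=4: (−1)^1·1703.8310/(144)·0.7659^3·0.6429^5 = -0.584003
d^4_{-3,0}(1.3966) = +0.828879 -0.584003 = +0.244876
|D^4_{-3,0}|² = |d^4_{-3,0}(β)|² = (+0.244876)² = 0.059964 (the z-rotation phases have unit modulus)

P=0.0600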